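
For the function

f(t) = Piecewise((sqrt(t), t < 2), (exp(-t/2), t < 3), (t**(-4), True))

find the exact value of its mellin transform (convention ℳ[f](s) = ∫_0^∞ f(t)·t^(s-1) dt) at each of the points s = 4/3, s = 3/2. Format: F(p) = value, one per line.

F(4/3) = -2*2**(1/3)*uppergamma(4/3, 3/2) + 3**(1/3)/72 + 2*2**(1/3)*uppergamma(4/3, 1) + 12*2**(5/6)/11
F(3/2) = -2*sqrt(3)*exp(-3/2) - sqrt(2)*sqrt(pi)*erfc(sqrt(6)/2) + 2*sqrt(3)/135 + sqrt(2)*sqrt(pi)*erfc(1) + 2*sqrt(2)*exp(-1) + 2

f breaks at 2, 3 into 3 integrals to sum
on [0, 2) integrate f = sqrt(t) against the kernel
∫ exp(-t/2)·t^(s-1) over [2, 3)
the [3, ∞) slice contributes ∫ t**(-4)·t^(s-1) dt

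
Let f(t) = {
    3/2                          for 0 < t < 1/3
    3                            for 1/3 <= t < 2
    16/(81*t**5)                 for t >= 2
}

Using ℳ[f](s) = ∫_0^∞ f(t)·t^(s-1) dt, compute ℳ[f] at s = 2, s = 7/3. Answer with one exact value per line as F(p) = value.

F(2) = 5759/972
F(7/3) = 3**(2/3)*(-54 + 3895*6**(1/3))/2268

remove the shared t-power first: 3*t/2 on [0, 1/3); 3*t on [1/3, 2); 16/(81*t**4) on [2, ∞)
reversing the common scale on t: t on [0, 1/2); 2*t on [1/2, 3); t**(-4) on [3, ∞)
linearity at 1/3, 2 turns ℳ[f](s) into 3 summed integrals
for t in [0, 1/3): the term is ∫ 3/2·t^(s-1)
∫ over [1/3, 2) of 3·t^(s-1) joins the sum
for t in [2, ∞): the term is ∫ 16/(81*t**5)·t^(s-1)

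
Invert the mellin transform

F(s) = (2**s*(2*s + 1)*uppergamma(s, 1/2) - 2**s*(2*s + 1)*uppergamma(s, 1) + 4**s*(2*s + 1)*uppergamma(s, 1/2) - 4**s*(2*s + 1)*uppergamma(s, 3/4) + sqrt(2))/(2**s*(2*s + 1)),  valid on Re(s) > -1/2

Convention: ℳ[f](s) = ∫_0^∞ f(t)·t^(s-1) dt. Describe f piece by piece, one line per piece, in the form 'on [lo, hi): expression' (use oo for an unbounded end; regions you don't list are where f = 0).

on [0, 1/2): sqrt(t)
on [1/2, 1): exp(-t)
on [1, 3/2): exp(-t/2)

the 3 pieces separated at 1/2, 1 each add one integral
the [0, 1/2) slice contributes ∫ sqrt(t)·t^(s-1) dt
[1/2, 1) adds the kernel integral of exp(-t)
between 1 and 3/2 the integrand is exp(-t/2)·t^(s-1)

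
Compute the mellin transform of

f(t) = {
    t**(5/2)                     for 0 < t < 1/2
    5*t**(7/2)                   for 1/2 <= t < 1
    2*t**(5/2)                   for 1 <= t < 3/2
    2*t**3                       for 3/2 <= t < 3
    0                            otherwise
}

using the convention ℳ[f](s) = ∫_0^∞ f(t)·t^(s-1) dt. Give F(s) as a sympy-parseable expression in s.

2*(-5*2**(-s - 7/2)*(s + 3)*(2*s + 5) + 2**(-s - 5/2)*(s + 3)*(2*s + 7) + 3**(s + 3)*(2*s + 5)*(2*s + 7) + 2*(3/2)**(s + 5/2)*(s + 3)*(2*s + 7) - (3/2)**(s + 3)*(2*s + 5)*(2*s + 7) + 5*(s + 3)*(2*s + 5) - 2*(s + 3)*(2*s + 7))/((s + 3)*(2*s + 5)*(2*s + 7))
  Re(s) > -5/2

f breaks at 1/2, 1, 3/2 into 4 integrals to sum
over [0, 1/2), the kernel integral of t**(5/2) enters the sum
for t in [1/2, 1): the term is ∫ 5*t**(7/2)·t^(s-1)
the [1, 3/2) slice contributes ∫ 2*t**(5/2)·t^(s-1) dt
∫ over [3/2, 3) of 2*t**3·t^(s-1) joins the sum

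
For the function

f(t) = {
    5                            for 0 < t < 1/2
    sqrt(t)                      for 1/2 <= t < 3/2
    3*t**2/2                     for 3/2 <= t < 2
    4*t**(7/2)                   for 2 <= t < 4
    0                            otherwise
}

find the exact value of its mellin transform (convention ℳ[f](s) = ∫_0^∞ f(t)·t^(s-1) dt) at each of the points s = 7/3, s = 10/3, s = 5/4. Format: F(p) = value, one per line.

integrate the 4 segments split at 1/2, 3/2, 2, then add the results
between 0 and 1/2 the integrand is 5·t^(s-1)
piece [1/2, 3/2): integrate sqrt(t) against the kernel
segment 3/2 to 2 holds 3*t**2/2; add its integral
for t in [2, 4): the term is ∫ 4*t**(7/2)·t^(s-1)

F(7/3) = 3*2**(2/3)*(-3620864*2**(1/6) - 144585*3**(1/3) - 3640*sqrt(2) + 32760*sqrt(2)*3**(5/6) + 456960*2**(2/3) + 231779496)/495040
F(10/3) = 3*2**(2/3)*(-24117248*2**(1/6) - 687447*3**(1/3) - 5248*sqrt(2) + 141696*sqrt(2)*3**(5/6) + 2896896*2**(2/3) + 3087068096)/1931264
F(5/4) = 2**(3/4)*(-172536 - 10773*3**(1/4) + 2964*sqrt(2)*3**(3/4) + 24548*sqrt(2) + 2981888*2**(3/4))/13832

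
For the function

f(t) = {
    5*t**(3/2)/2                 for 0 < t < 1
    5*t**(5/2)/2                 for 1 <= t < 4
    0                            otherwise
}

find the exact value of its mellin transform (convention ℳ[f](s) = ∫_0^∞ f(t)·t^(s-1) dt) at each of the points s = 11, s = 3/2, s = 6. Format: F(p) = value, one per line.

F(11) = 3355443202/135
F(3/2) = 3845/24
F(6) = 1966082/51

split f at 1: ℳ[f](s) collects 2 kernel integrals
on [0, 1) integrate f = 5*t**(3/2)/2 against the kernel
between 1 and 4 the integrand is 5*t**(5/2)/2·t^(s-1)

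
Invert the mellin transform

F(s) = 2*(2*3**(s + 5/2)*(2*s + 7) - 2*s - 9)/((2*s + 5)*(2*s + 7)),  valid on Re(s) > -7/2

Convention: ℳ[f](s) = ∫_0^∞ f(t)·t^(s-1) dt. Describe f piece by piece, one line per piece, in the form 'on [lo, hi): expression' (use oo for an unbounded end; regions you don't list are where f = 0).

on [0, 1): t**(7/2)
on [1, 3): 2*t**(5/2)

reversing the shared t-power: t**(3/2) on [0, 1); 2*sqrt(t) on [1, 3)
the 2 pieces separated at 1 each add one integral
∫ t**(7/2)·t^(s-1) over [0, 1)
piece [1, 3): integrate 2*t**(5/2) against the kernel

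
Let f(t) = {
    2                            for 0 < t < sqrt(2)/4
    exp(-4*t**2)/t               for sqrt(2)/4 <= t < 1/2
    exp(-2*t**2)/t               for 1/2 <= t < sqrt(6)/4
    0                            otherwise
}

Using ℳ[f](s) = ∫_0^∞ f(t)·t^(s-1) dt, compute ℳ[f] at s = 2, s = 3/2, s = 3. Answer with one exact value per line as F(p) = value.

the shared t-power comes off first: 2*t on [0, sqrt(2)/4); exp(-4*t**2) on [sqrt(2)/4, 1/2); exp(-2*t**2) on [1/2, sqrt(6)/4)
undo the common scale on t: t on [0, sqrt(2)/2); exp(-t**2) on [sqrt(2)/2, 1); exp(-t**2/2) on [1, sqrt(6)/2)
the power substitution comes off first: sqrt(t) on [0, 1/2); exp(-t) on [1/2, 1); exp(-t/2) on [1, 3/2)
treat the 3 regions marked off by sqrt(2)/4, 1/2 separately and sum
piece [0, sqrt(2)/4): integrate 2 against the kernel
[sqrt(2)/4, 1/2) adds the kernel integral of exp(-4*t**2)/t
segment 1/2 to sqrt(6)/4 holds exp(-2*t**2)/t; add its integral

F(2) = -sqrt(2)*sqrt(pi)*erfc(sqrt(3)/2)/4 - sqrt(pi)*erfc(1)/4 + 1/8 + sqrt(pi)*erfc(sqrt(2)/2)/4 + sqrt(2)*sqrt(pi)*erfc(sqrt(2)/2)/4
F(3/2) = -2**(3/4)*uppergamma(1/4, 3/4)/4 - sqrt(2)*uppergamma(1/4, 1)/4 + sqrt(2)*uppergamma(1/4, 1/2)/4 + 2**(3/4)*uppergamma(1/4, 1/2)/4 + 2**(3/4)/6
F(3) = -exp(-3/4)/4 - exp(-1)/8 + sqrt(2)/48 + 3*exp(-1/2)/8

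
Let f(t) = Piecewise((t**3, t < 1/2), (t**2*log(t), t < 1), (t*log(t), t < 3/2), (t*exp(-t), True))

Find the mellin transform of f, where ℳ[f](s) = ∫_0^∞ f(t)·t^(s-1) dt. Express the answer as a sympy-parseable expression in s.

(8*2**s*(s + 1)**2*(s + 3)*(2*s + (s + 1)**2 + 3)*uppergamma(s + 1, 3/2) - 8*2**s*(s + 1)**2*(s + 3) + 8*2**s*(s + 3)*(2*s + (s + 1)**2 + 3) + 3**s*(s + 1)*(s + 3)*(-12*log(2) + 12*log(3))*(2*s + (s + 1)**2 + 3) - 12*3**s*(s + 3)*(2*s + (s + 1)**2 + 3) + (s + 1)**3*(s + 3)*log(4) + (s + 1)**2*(s + 3)*log(4) + 2*(s + 1)**2*(s + 3) + (s + 1)**2*(2*s + (s + 1)**2 + 3))/(8*2**s*(s + 1)**2*(s + 3)*(2*s + (s + 1)**2 + 3))
  Re(s) > -3

reversing the shared t-power: t on [0, 1/2); log(t) on [1/2, 1); log(t)/t on [1, 3/2); …
reversing the shared t-power: t**2 on [0, 1/2); t*log(t) on [1/2, 1); log(t) on [1, 3/2); …
breakpoints 1/2, 1, 3/2: one integral from each of the 4 segments
over [0, 1/2), the kernel integral of t**3 enters the sum
piece [1/2, 1): integrate t**2*log(t) against the kernel
the [1, 3/2) slice contributes ∫ t*log(t)·t^(s-1) dt
the [3/2, ∞) slice contributes ∫ t*exp(-t)·t^(s-1) dt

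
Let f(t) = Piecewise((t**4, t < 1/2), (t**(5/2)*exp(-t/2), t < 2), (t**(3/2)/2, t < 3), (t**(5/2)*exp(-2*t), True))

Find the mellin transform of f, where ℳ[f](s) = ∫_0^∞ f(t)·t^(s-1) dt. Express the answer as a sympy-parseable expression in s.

remove the shared t-power first: t**(7/2) on [0, 1/2); t**2*exp(-t/2) on [1/2, 2); t/2 on [2, 3); …
strip the shared t-power: t**(3/2) on [0, 1/2); exp(-t/2) on [1/2, 2); 1/(2*t) on [2, 3); …
integrate the 4 segments split at 1/2, 2, 3, then add the results
over [0, 1/2), the kernel integral of t**4 enters the sum
piece [1/2, 2): integrate t**(5/2)*exp(-t/2) against the kernel
between 2 and 3 the integrand is t**(3/2)/2·t^(s-1)
for t in [3, ∞): the term is ∫ t**(5/2)*exp(-2*t)·t^(s-1)

12**(1/2 - s)*(-128*2**(2*s)*6**(s + 1/2)*(s + 4)*(2*s + 3)*uppergamma(s + 5/2, 1) - 64*2**(2*s)*6**(s + 1/2)*(s + 4) + 64*24**(s + 1/2)*(s + 4)*(2*s + 3)*uppergamma(s + 5/2, 1/4) + 288*6**(2*s)*(s + 4) + 4*6**(s + 1/2)*(s + 4)*(2*s + 3)*uppergamma(s + 5/2, 6) + sqrt(2)*6**(s + 1/2)*(2*s + 3))/(192*(s + 4)*(2*s + 3))
  Re(s) > -4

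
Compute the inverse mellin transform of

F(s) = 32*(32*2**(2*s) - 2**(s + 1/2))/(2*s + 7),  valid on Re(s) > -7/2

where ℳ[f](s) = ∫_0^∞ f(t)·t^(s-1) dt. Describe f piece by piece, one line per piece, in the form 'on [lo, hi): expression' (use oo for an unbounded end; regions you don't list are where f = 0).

integrate the 2 segments split at 2, then add the results
for t in [0, 2): the term is ∫ 2*t**(7/2)·t^(s-1)
piece [2, 4): integrate 4*t**(7/2) against the kernel

on [0, 2): 2*t**(7/2)
on [2, 4): 4*t**(7/2)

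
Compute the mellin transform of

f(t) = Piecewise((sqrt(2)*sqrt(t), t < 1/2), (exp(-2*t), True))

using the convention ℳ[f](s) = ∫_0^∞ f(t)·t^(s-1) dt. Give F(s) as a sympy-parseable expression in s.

undo the common scale on t: sqrt(t) on [0, 1); exp(-t) on [1, ∞)
f breaks at 1/2 into 2 integrals to sum
segment 0 to 1/2 holds sqrt(2)*sqrt(t); add its integral
between 1/2 and ∞ the integrand is exp(-2*t)·t^(s-1)

((2*s + 1)*uppergamma(s, 1) + 2)/(2**s*(2*s + 1))
  Re(s) > -1/2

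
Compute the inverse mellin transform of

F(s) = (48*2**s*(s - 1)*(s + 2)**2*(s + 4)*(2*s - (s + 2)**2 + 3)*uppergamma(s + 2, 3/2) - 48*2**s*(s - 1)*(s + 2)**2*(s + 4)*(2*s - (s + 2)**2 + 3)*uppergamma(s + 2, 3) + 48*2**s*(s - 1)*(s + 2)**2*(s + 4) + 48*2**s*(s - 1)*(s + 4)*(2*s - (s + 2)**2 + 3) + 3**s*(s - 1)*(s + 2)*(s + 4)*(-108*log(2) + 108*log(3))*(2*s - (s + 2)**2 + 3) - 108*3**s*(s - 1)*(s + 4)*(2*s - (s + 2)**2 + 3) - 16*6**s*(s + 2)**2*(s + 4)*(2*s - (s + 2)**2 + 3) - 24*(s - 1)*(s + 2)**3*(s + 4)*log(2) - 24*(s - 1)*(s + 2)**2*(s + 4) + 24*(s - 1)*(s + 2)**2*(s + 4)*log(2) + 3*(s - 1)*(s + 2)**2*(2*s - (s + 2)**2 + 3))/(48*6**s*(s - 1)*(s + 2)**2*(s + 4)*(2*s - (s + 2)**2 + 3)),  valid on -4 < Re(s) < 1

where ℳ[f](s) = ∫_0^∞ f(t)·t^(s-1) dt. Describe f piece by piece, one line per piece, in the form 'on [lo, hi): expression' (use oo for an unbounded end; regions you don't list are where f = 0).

peel off the common scale on t: t**4 on [0, 1/2); t*log(t) on [1/2, 1); t**2*log(t) on [1, 3/2); …
undo the shared t-power: t**2 on [0, 1/2); log(t)/t on [1/2, 1); log(t) on [1, 3/2); …
the 5 pieces separated at 1/6, 1/3, 1/2, 1 each add one integral
on [0, 1/6) integrate f = 81*t**4 against the kernel
piece [1/6, 1/3): integrate 3*t*log(3*t) against the kernel
the [1/3, 1/2) slice contributes ∫ 9*t**2*log(3*t)·t^(s-1) dt
segment [1/2, 1) carries 9*t**2*exp(-3*t); integrate it
on [1, ∞) integrate f = 1/(3*t) against the kernel

on [0, 1/6): 81*t**4
on [1/6, 1/3): 3*t*log(3*t)
on [1/3, 1/2): 9*t**2*log(3*t)
on [1/2, 1): 9*t**2*exp(-3*t)
on [1, oo): 1/(3*t)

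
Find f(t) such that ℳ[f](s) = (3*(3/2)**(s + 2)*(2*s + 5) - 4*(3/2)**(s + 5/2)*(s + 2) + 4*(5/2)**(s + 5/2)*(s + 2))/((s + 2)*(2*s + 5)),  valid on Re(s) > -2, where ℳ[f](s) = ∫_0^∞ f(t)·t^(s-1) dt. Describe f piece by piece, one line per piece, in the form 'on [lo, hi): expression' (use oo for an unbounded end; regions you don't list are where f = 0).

linearity at 3/2 turns ℳ[f](s) into 2 summed integrals
piece [0, 3/2): integrate 3*t**2 against the kernel
between 3/2 and 5/2 the integrand is 2*t**(5/2)·t^(s-1)

on [0, 3/2): 3*t**2
on [3/2, 5/2): 2*t**(5/2)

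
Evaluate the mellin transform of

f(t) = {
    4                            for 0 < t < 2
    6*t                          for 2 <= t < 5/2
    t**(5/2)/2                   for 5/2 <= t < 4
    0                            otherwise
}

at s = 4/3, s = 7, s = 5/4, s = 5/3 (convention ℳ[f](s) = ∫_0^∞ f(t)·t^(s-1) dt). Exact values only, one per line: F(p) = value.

F(4/3) = -30*2**(1/3)/7 - 375*2**(1/6)*5**(5/6)/368 + 225*2**(2/3)*5**(1/3)/28 + 384*2**(2/3)/23
F(7) = 3897768367/136192 - 1953125*sqrt(10)/19456
F(5/4) = -64*2**(1/4)/15 - 25*2**(1/4)*5**(3/4)/24 + 25*2**(3/4)*5**(1/4)/3 + 256*sqrt(2)/15
F(5/3) = -21*2**(2/3)/5 - 75*2**(5/6)*5**(1/6)/32 + 225*2**(1/3)*5**(2/3)/32 + 768*2**(1/3)/25

split f at 2, 5/2: ℳ[f](s) collects 3 kernel integrals
segment [0, 2) carries 4; integrate it
between 2 and 5/2 the integrand is 6*t·t^(s-1)
between 5/2 and 4 the integrand is t**(5/2)/2·t^(s-1)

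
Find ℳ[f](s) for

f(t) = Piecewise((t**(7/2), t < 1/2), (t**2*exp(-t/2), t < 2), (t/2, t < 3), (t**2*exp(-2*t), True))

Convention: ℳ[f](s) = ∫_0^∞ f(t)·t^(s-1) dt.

(4*24**s*(s + 1)*(2*s + 7)*uppergamma(s + 2, 1/4) - 4*24**s*(s + 1)*(2*s + 7)*uppergamma(s + 2, 1) - 24**s*(2*s + 7) + 3*6**(2*s)*(2*s + 7)/2 + 6**s*(s + 1)*(2*s + 7)*uppergamma(s + 2, 6)/4 + sqrt(2)*6**s*(s + 1)/8)/(12**s*(s + 1)*(2*s + 7))
  Re(s) > -7/2

invert the shared t-power to get t**(3/2) on [0, 1/2); exp(-t/2) on [1/2, 2); 1/(2*t) on [2, 3); …
linearity at 1/2, 2, 3 turns ℳ[f](s) into 4 summed integrals
on [0, 1/2) integrate f = t**(7/2) against the kernel
[1/2, 2) adds the kernel integral of t**2*exp(-t/2)
for t in [2, 3): the term is ∫ t/2·t^(s-1)
on [3, ∞): add ∫ t**2*exp(-2*t)·t^(s-1) dt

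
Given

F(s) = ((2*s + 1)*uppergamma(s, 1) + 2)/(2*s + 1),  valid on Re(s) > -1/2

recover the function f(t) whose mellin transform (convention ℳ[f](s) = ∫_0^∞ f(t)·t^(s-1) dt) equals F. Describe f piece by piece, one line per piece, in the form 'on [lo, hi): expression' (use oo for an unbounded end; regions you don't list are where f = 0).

the 2 pieces separated at 1 each add one integral
∫ sqrt(t)·t^(s-1) over [0, 1)
segment [1, ∞) carries exp(-t); integrate it

on [0, 1): sqrt(t)
on [1, oo): exp(-t)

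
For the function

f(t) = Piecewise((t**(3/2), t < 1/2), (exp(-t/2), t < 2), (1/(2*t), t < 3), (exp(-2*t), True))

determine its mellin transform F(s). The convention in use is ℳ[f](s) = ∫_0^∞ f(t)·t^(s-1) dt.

slice at 1/2, 2, 3, transform all 4 pieces, and sum them
over [0, 1/2), the kernel integral of t**(3/2) enters the sum
∫ over [1/2, 2) of exp(-t/2)·t^(s-1) joins the sum
segment [2, 3) carries 1/(2*t); integrate it
between 3 and ∞ the integrand is exp(-2*t)·t^(s-1)

(12*24**s*(s - 1)*(2*s + 3)*uppergamma(s, 1/4) - 12*24**s*(s - 1)*(2*s + 3)*uppergamma(s, 1) - 3*24**s*(2*s + 3) + 2*36**s*(2*s + 3) + 12*6**s*(s - 1)*(2*s + 3)*uppergamma(s, 6) + 6*sqrt(2)*6**s*(s - 1))/(12*12**s*(s - 1)*(2*s + 3))
  Re(s) > -3/2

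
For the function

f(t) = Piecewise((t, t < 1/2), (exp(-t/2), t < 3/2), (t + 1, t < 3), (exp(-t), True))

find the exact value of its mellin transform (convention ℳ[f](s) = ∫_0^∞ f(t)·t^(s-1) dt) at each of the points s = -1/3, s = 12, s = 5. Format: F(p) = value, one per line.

F(-1/3) = 2**(1/3)*(-2*2**(1/3)*uppergamma(-1/3, 3/4) + 2*2**(2/3)*uppergamma(-1/3, 3) + 3**(2/3) + 3 + 2*2**(1/3)*uppergamma(-1/3, 1/4) + 6**(2/3))/4
F(12) = -354434904271143*exp(-3/4)/1024 + 35548619933/212992 + 801693126*exp(-3) + 214975636319885*exp(-1/4)/1024
F(5) = -12993*exp(-3/4)/8 + 393*exp(-3) + 80009/480 + 7889*exp(-1/4)/8

slice at 1/2, 3/2, 3, transform all 4 pieces, and sum them
segment 0 to 1/2 holds t; add its integral
[1/2, 3/2) adds the kernel integral of exp(-t/2)
between 3/2 and 3 the integrand is (t + 1)·t^(s-1)
between 3 and ∞ the integrand is exp(-t)·t^(s-1)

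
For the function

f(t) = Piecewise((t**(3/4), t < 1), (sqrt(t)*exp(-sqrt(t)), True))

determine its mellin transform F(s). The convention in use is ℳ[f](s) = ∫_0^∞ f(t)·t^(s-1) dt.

2*((4*s + 3)*uppergamma(2*s + 1, 1) + 2)/(4*s + 3)
  Re(s) > -3/4

undo the shared t-power: t**(1/4) on [0, 1); exp(-sqrt(t)) on [1, ∞)
the power substitution comes off first: sqrt(t) on [0, 1); exp(-t) on [1, ∞)
treat the 2 regions marked off by 1 separately and sum
on [0, 1) integrate f = t**(3/4) against the kernel
the [1, ∞) slice contributes ∫ sqrt(t)*exp(-sqrt(t))·t^(s-1) dt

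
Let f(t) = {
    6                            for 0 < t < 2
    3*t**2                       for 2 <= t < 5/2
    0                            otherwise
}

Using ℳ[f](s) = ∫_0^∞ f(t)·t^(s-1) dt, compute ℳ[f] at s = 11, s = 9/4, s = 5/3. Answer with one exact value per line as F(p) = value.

F(11) = 39377233461/1171456
F(9/4) = 2**(1/4)*(-256 + 5625*sqrt(2)*5**(1/4))/408
F(5/3) = 9*2**(1/3)*(64*2**(1/3) + 625*5**(2/3))/880

the 2 pieces separated at 2 each add one integral
on [0, 2) integrate f = 6 against the kernel
[2, 5/2) adds the kernel integral of 3*t**2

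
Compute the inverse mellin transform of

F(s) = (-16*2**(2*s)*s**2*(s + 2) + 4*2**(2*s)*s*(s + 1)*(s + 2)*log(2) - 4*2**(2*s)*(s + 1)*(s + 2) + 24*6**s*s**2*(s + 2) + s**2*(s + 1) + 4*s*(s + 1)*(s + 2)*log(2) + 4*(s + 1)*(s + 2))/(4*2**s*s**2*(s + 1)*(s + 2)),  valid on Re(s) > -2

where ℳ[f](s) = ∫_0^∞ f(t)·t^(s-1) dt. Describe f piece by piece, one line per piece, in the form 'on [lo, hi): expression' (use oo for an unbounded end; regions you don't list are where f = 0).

on [0, 1/2): t**2
on [1/2, 2): log(t)
on [2, 3): 2*t

split f at 1/2, 2: ℳ[f](s) collects 3 kernel integrals
[0, 1/2) adds the kernel integral of t**2
segment [1/2, 2) carries log(t); integrate it
∫ 2*t·t^(s-1) over [2, 3)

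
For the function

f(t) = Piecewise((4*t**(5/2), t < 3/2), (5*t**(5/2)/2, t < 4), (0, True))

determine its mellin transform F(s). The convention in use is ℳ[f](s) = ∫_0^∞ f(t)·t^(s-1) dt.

along the cuts 3/2, ℳ[f](s) splits into 2 integrals
the [0, 3/2) slice contributes ∫ 4*t**(5/2)·t^(s-1) dt
piece [3/2, 4): integrate 5*t**(5/2)/2 against the kernel

(3*(3/2)**(s + 5/2) + 5*4**(s + 5/2))/(2*s + 5)
  Re(s) > -5/2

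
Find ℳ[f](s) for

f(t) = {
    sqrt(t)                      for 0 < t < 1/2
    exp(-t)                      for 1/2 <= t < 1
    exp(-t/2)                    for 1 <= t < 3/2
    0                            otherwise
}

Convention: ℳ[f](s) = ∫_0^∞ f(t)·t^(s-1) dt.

(2**s*(2*s + 1)*uppergamma(s, 1/2) - 2**s*(2*s + 1)*uppergamma(s, 1) + 4**s*(2*s + 1)*uppergamma(s, 1/2) - 4**s*(2*s + 1)*uppergamma(s, 3/4) + sqrt(2))/(2**s*(2*s + 1))
  Re(s) > -1/2

treat the 3 regions marked off by 1/2, 1 separately and sum
for t in [0, 1/2): the term is ∫ sqrt(t)·t^(s-1)
between 1/2 and 1 the integrand is exp(-t)·t^(s-1)
over [1, 3/2), the kernel integral of exp(-t/2) enters the sum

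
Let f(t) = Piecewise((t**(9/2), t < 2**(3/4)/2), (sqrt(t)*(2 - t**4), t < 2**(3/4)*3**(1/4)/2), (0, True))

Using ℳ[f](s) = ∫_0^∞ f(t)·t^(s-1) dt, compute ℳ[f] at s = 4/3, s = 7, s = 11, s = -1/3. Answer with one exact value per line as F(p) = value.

peel off the shared t-power: t**4 on [0, 2**(3/4)/2); 2 - t**4 on [2**(3/4)/2, 2**(3/4)*3**(1/4)/2)
peel off the power substitution: t**2 on [0, sqrt(2)/2); 2 - t**2 on [sqrt(2)/2, sqrt(6)/2)
reversing the power substitution: t on [0, 1/2); 2 - t on [1/2, 3/2)
integrate the 2 segments split at 2**(3/4)/2, then add the results
on [0, 2**(3/4)/2) integrate f = t**(9/2) against the kernel
segment [2**(3/4)/2, 2**(3/4)*3**(1/4)/2) carries sqrt(t)*(2 - t**4); integrate it

F(4/3) = 3*2**(13/24)*(-118 + 107*3**(11/24))/770
F(7) = 2**(1/8)*(-62 + 141*3**(7/8))/1380
F(11) = 3*2**(1/8)*(-26 + 165*3**(7/8))/5704
F(-1/3) = 3*2**(23/24)*(-98 + 97*3**(1/24))/50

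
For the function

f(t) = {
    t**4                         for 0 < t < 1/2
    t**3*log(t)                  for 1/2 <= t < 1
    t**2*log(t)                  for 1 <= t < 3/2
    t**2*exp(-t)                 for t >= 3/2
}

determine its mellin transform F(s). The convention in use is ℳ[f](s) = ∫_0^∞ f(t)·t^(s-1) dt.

(16*2**s*(s + 2)**2*(s + 4)*(2*s + (s + 2)**2 + 5)*uppergamma(s + 2, 3/2) - 16*2**s*(s + 2)**2*(s + 4) + 16*2**s*(s + 4)*(2*s + (s + 2)**2 + 5) + 3**s*(s + 2)*(s + 4)*(-36*log(2) + 36*log(3))*(2*s + (s + 2)**2 + 5) - 36*3**s*(s + 4)*(2*s + (s + 2)**2 + 5) + (s + 2)**3*(s + 4)*log(4) + (s + 2)**2*(s + 4)*log(4) + 2*(s + 2)**2*(s + 4) + (s + 2)**2*(2*s + (s + 2)**2 + 5))/(16*2**s*(s + 2)**2*(s + 4)*(2*s + (s + 2)**2 + 5))
  Re(s) > -4

reversing the shared t-power: t**2 on [0, 1/2); t*log(t) on [1/2, 1); log(t) on [1, 3/2); …
cuts at 1/2, 1, 3/2: linearity sums the 4 kernel integrals
for t in [0, 1/2): the term is ∫ t**4·t^(s-1)
on [1/2, 1): add ∫ t**3*log(t)·t^(s-1) dt
[1, 3/2) adds the kernel integral of t**2*log(t)
[3/2, ∞) adds the kernel integral of t**2*exp(-t)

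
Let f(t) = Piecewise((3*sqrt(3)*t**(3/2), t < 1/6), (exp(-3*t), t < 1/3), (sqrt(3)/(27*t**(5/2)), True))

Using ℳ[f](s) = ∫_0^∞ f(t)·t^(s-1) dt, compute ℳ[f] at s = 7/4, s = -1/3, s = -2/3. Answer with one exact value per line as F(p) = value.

F(7/4) = 3**(1/4)*(-156*uppergamma(7/4, 1) + 3*2**(3/4) + 156*uppergamma(7/4, 1/2) + 208)/1404
F(-1/3) = 3**(1/3)*(-uppergamma(-1/3, 1) + 6/17 + 3*2**(5/6)/14 + uppergamma(-1/3, 1/2))
F(-2/3) = 3**(2/3)*(-uppergamma(-2/3, 1) + 6/19 + uppergamma(-2/3, 1/2) + 3*2**(1/6)/5)

the common scale on t comes off first: 3*sqrt(6)*t**(3/2)/4 on [0, 1/3); exp(-3*t/2) on [1/3, 2/3); 4*sqrt(6)/(27*t**(5/2)) on [2/3, ∞)
invert the common scale on t to get t**(3/2) on [0, 1/2); exp(-t) on [1/2, 1); t**(-5/2) on [1, ∞)
treat the 3 regions marked off by 1/6, 1/3 separately and sum
the [0, 1/6) slice contributes ∫ 3*sqrt(3)*t**(3/2)·t^(s-1) dt
between 1/6 and 1/3 the integrand is exp(-3*t)·t^(s-1)
segment [1/3, ∞) carries sqrt(3)/(27*t**(5/2)); integrate it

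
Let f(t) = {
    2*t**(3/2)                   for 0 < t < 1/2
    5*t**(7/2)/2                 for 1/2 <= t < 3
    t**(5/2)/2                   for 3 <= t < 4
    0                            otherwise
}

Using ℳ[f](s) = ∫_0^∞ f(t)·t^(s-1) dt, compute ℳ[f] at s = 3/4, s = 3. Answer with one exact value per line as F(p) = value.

F(3/4) = 227*2**(3/4)/2448 + 128*sqrt(2)/13 + 9612*3**(1/4)/221
F(3) = 163*sqrt(2)/14976 + 2048/11 + 36936*sqrt(3)/143

the 3 pieces separated at 1/2, 3 each add one integral
for t in [0, 1/2): the term is ∫ 2*t**(3/2)·t^(s-1)
segment [1/2, 3) carries 5*t**(7/2)/2; integrate it
∫ over [3, 4) of t**(5/2)/2·t^(s-1) joins the sum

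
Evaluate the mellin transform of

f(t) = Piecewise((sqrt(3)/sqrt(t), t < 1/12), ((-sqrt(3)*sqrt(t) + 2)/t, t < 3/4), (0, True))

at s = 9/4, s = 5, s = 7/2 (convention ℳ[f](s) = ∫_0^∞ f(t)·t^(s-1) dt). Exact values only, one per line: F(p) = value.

F(9/4) = sqrt(2)*3**(3/4)*(-2 + 13*sqrt(3))/140
F(5) = 9839/186624
F(7/2) = 2173*sqrt(3)/25920

peel off the shared t-power: sqrt(3)*sqrt(t) on [0, 1/12); -sqrt(3)*sqrt(t) + 2 on [1/12, 3/4)
undo the common scale on t: sqrt(t) on [0, 1/4); 2 - sqrt(t) on [1/4, 9/4)
strip the power substitution: t on [0, 1/2); 2 - t on [1/2, 3/2)
summing 2 kernel integrals split by 1/12 yields ℳ[f](s)
∫ sqrt(3)/sqrt(t)·t^(s-1) over [0, 1/12)
∫ over [1/12, 3/4) of (-sqrt(3)*sqrt(t) + 2)/t·t^(s-1) joins the sum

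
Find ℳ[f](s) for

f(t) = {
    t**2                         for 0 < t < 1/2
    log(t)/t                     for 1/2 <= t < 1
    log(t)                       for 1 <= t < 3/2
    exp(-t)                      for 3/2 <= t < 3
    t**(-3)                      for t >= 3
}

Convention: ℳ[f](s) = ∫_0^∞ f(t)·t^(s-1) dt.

slice at 1/2, 1, 3/2, 3, transform all 5 pieces, and sum them
on [0, 1/2): add ∫ t**2·t^(s-1) dt
segment [1/2, 1) carries log(t)/t; integrate it
on [1, 3/2) integrate f = log(t) against the kernel
[3/2, 3) adds the kernel integral of exp(-t)
on [3, ∞): add ∫ t**(-3)·t^(s-1) dt

(108*2**s*s**2*(s - 3)*(s + 2)*(s**2 - 2*s + 1)*uppergamma(s, 3/2) - 108*2**s*s**2*(s - 3)*(s + 2)*(s**2 - 2*s + 1)*uppergamma(s, 3) - 108*2**s*s**2*(s - 3)*(s + 2) + 108*2**s*(s - 3)*(s + 2)*(s**2 - 2*s + 1) - 108*3**s*s*(s - 3)*(s + 2)*(s**2 - 2*s + 1)*log(2) + 108*3**s*s*(s - 3)*(s + 2)*(s**2 - 2*s + 1)*log(3) - 108*3**s*(s - 3)*(s + 2)*(s**2 - 2*s + 1) - 4*6**s*s**2*(s + 2)*(s**2 - 2*s + 1) + 216*s**3*(s - 3)*(s + 2)*log(2) - 216*s**2*(s - 3)*(s + 2)*log(2) + 216*s**2*(s - 3)*(s + 2) + 27*s**2*(s - 3)*(s**2 - 2*s + 1))/(108*2**s*s**2*(s - 3)*(s + 2)*(s**2 - 2*s + 1))
  -2 < Re(s) < 3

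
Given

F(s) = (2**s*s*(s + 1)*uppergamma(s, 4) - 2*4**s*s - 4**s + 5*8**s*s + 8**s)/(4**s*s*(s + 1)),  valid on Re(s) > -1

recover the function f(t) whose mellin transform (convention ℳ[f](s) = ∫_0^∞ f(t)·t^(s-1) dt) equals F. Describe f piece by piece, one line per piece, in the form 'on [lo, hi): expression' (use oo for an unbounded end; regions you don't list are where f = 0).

on [0, 1): t
on [1, 2): 2*t + 1
on [2, oo): exp(-2*t)

integrate the 3 segments split at 1, 2, then add the results
[0, 1) adds the kernel integral of t
for t in [1, 2): the term is ∫ (2*t + 1)·t^(s-1)
over [2, ∞), the kernel integral of exp(-2*t) enters the sum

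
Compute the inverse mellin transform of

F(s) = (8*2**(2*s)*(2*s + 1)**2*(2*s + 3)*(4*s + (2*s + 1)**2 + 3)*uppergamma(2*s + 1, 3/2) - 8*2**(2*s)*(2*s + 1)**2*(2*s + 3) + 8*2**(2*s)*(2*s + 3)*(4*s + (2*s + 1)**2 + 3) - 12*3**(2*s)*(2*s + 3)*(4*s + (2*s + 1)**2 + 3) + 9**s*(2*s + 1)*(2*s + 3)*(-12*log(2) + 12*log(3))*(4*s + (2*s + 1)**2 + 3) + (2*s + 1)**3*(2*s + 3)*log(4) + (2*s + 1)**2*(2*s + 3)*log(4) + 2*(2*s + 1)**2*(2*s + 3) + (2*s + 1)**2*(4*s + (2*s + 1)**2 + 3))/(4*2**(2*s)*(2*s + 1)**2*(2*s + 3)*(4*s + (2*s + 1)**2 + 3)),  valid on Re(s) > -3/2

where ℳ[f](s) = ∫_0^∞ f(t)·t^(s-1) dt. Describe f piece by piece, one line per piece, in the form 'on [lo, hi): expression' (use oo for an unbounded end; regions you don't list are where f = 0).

on [0, 1/4): t**(3/2)
on [1/4, 1): t*log(sqrt(t))
on [1, 9/4): sqrt(t)*log(sqrt(t))
on [9/4, oo): sqrt(t)*exp(-sqrt(t))

peel off the power substitution: t**3 on [0, 1/2); t**2*log(t) on [1/2, 1); t*log(t) on [1, 3/2); …
back out the shared t-power: t**2 on [0, 1/2); t*log(t) on [1/2, 1); log(t) on [1, 3/2); …
breakpoints 1/4, 1, 9/4: one integral from each of the 4 segments
on [0, 1/4) integrate f = t**(3/2) against the kernel
segment [1/4, 1) carries t*log(sqrt(t)); integrate it
piece [1, 9/4): integrate sqrt(t)*log(sqrt(t)) against the kernel
for t in [9/4, ∞): the term is ∫ sqrt(t)*exp(-sqrt(t))·t^(s-1)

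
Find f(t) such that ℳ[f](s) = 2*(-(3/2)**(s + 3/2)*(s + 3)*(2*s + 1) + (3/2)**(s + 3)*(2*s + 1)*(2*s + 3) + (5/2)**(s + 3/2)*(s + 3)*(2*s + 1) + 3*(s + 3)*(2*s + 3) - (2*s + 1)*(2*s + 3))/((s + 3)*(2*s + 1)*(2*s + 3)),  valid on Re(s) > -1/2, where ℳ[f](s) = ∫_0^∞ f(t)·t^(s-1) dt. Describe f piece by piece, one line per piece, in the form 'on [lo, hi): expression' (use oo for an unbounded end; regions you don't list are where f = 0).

breakpoints 1, 3/2: one integral from each of the 3 segments
between 0 and 1 the integrand is 3*sqrt(t)·t^(s-1)
∫ over [1, 3/2) of 2*t**3·t^(s-1) joins the sum
over [3/2, 5/2), the kernel integral of t**(3/2) enters the sum

on [0, 1): 3*sqrt(t)
on [1, 3/2): 2*t**3
on [3/2, 5/2): t**(3/2)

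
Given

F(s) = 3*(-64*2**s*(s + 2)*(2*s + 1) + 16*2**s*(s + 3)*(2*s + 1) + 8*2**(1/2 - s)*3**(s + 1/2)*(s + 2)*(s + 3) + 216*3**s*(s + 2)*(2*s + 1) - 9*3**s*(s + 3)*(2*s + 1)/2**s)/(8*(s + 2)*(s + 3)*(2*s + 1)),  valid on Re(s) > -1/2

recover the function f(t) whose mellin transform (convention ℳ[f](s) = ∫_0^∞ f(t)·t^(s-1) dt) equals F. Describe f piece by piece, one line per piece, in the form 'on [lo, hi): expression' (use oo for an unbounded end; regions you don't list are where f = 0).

summing 3 kernel integrals split by 3/2, 2 yields ℳ[f](s)
for t in [0, 3/2): the term is ∫ 3*sqrt(t)·t^(s-1)
over [3/2, 2), the kernel integral of 3*t**2/2 enters the sum
for t in [2, 3): the term is ∫ 3*t**3·t^(s-1)

on [0, 3/2): 3*sqrt(t)
on [3/2, 2): 3*t**2/2
on [2, 3): 3*t**3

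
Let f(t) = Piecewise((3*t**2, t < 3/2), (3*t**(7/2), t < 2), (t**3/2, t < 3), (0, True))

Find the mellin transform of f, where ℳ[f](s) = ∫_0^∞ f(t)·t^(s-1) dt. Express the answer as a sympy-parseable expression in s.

(-2**(s + 3)*(s + 2)*(2*s + 7) + 12*2**(s + 7/2)*(s + 2)*(s + 3) + 3**(s + 3)*(s + 2)*(2*s + 7) + 6*(3/2)**(s + 2)*(s + 3)*(2*s + 7) - 12*(3/2)**(s + 7/2)*(s + 2)*(s + 3))/(2*(s + 2)*(s + 3)*(2*s + 7))
  Re(s) > -2

breakpoints 3/2, 2: one integral from each of the 3 segments
segment [0, 3/2) carries 3*t**2; integrate it
over [3/2, 2), the kernel integral of 3*t**(7/2) enters the sum
for t in [2, 3): the term is ∫ t**3/2·t^(s-1)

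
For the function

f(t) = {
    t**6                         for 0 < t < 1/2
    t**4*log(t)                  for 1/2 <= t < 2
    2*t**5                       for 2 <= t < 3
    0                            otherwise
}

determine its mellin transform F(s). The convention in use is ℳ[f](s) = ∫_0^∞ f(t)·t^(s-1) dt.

remove the shared t-power first: t**4 on [0, 1/2); t**2*log(t) on [1/2, 2); 2*t**3 on [2, 3)
reversing the shared t-power: t**2 on [0, 1/2); log(t) on [1/2, 2); 2*t on [2, 3)
along the cuts 1/2, 2, ℳ[f](s) splits into 3 integrals
∫ over [0, 1/2) of t**6·t^(s-1) joins the sum
for t in [1/2, 2): the term is ∫ t**4*log(t)·t^(s-1)
segment [2, 3) carries 2*t**5; integrate it

2**(-s - 4)*(-16*2**(2*s + 8)*(s + 4)**2*(s + 6) + 4*2**(2*s + 8)*(s + 4)*(s + 5)*(s + 6)*log(2) - 4*2**(2*s + 8)*(s + 5)*(s + 6) + 24*6**(s + 4)*(s + 4)**2*(s + 6) + (s + 4)**2*(s + 5) + 4*(s + 4)*(s + 5)*(s + 6)*log(2) + (s + 6)*(4*s + 20))/(4*(s + 4)**2*(s + 5)*(s + 6))
  Re(s) > -6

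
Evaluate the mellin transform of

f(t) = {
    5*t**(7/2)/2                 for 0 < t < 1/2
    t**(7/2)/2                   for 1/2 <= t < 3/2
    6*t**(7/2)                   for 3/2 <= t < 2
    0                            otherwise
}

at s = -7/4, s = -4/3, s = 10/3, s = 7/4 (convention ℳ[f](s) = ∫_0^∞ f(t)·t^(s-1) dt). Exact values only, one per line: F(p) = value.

F(-7/4) = 2**(1/4)*(-33*3**(3/4) + 4 + 96*sqrt(2))/14
F(-4/3) = 3*2**(1/6)*(-99*2**(2/3)*3**(1/6) + 4*2**(2/3) + 384)/104
F(10/3) = 3*2**(1/6)*(-8019*3**(5/6) + 4 + 98304*2**(2/3))/5248
F(7/4) = 2**(1/4)*(-2673*sqrt(2)*3**(1/4) + 4*sqrt(2) + 24576)/672

slice at 1/2, 3/2, transform all 3 pieces, and sum them
for t in [0, 1/2): the term is ∫ 5*t**(7/2)/2·t^(s-1)
segment [1/2, 3/2) carries t**(7/2)/2; integrate it
between 3/2 and 2 the integrand is 6*t**(7/2)·t^(s-1)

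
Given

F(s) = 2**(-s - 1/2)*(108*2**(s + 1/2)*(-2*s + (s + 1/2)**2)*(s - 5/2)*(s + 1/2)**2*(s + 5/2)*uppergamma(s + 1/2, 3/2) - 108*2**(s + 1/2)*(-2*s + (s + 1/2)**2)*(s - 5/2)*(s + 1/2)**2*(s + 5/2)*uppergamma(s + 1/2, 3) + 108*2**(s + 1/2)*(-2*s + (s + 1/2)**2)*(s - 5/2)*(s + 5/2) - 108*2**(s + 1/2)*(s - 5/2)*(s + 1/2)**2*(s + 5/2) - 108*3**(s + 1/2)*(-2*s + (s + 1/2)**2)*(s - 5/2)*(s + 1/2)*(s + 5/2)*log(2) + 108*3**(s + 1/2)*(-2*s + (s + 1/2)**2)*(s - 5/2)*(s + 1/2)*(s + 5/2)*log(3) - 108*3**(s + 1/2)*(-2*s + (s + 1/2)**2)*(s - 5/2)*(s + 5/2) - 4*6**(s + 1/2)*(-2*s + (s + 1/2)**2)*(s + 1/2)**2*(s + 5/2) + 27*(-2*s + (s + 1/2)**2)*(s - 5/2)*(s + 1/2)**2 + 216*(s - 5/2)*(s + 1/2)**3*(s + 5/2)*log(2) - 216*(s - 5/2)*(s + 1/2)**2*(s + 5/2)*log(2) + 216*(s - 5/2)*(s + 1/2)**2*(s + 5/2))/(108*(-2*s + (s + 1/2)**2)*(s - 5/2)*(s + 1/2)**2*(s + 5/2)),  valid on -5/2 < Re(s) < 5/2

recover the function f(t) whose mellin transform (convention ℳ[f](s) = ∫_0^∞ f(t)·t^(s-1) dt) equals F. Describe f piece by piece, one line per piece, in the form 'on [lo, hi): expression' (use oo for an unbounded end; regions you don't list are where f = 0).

the shared t-power comes off first: t**2 on [0, 1/2); log(t)/t on [1/2, 1); log(t) on [1, 3/2); …
linearity at 1/2, 1, 3/2, 3 turns ℳ[f](s) into 5 summed integrals
segment [0, 1/2) carries t**(5/2); integrate it
[1/2, 1) adds the kernel integral of log(t)/sqrt(t)
the [1, 3/2) slice contributes ∫ sqrt(t)*log(t)·t^(s-1) dt
∫ sqrt(t)*exp(-t)·t^(s-1) over [3/2, 3)
between 3 and ∞ the integrand is t**(-5/2)·t^(s-1)

on [0, 1/2): t**(5/2)
on [1/2, 1): log(t)/sqrt(t)
on [1, 3/2): sqrt(t)*log(t)
on [3/2, 3): sqrt(t)*exp(-t)
on [3, oo): t**(-5/2)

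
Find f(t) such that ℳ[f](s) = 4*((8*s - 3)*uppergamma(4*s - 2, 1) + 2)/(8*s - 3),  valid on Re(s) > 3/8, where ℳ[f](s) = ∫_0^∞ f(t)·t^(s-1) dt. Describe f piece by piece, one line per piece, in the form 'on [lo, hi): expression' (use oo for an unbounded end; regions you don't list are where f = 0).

back out the power substitution: t**(-3/4) on [0, 1); exp(-sqrt(t))/t on [1, ∞)
reversing the shared t-power: t**(1/4) on [0, 1); exp(-sqrt(t)) on [1, ∞)
peel off the power substitution: sqrt(t) on [0, 1); exp(-t) on [1, ∞)
decompose at 1; ℳ[f](s) sums the 2 pieces' integrals
over [0, 1), the kernel integral of t**(-3/8) enters the sum
segment [1, ∞) carries exp(-t**(1/4))/sqrt(t); integrate it

on [0, 1): t**(-3/8)
on [1, oo): exp(-t**(1/4))/sqrt(t)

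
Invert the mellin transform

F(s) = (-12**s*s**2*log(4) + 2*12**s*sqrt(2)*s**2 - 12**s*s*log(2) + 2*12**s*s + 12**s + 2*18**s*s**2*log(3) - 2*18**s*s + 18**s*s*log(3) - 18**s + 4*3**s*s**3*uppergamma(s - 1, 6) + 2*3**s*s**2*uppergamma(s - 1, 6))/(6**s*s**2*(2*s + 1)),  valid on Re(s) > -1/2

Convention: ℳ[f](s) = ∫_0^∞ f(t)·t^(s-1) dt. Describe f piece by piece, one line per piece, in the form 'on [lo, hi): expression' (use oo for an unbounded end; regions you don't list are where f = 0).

on [0, 2): sqrt(t)
on [2, 3): log(t)
on [3, oo): exp(-2*t)/t

remove the shared t-power first: t**(3/2) on [0, 2); t*log(t) on [2, 3); exp(-2*t) on [3, ∞)
decompose at 2, 3; ℳ[f](s) sums the 3 pieces' integrals
segment [0, 2) carries sqrt(t); integrate it
the [2, 3) slice contributes ∫ log(t)·t^(s-1) dt
the [3, ∞) slice contributes ∫ exp(-2*t)/t·t^(s-1) dt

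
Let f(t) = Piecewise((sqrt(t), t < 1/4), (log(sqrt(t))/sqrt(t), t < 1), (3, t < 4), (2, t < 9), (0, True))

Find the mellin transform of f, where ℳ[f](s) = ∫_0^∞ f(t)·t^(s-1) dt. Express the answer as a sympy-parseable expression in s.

remove the power substitution first: t on [0, 1/2); log(t)/t on [1/2, 1); 3 on [1, 2); …
treat the 4 regions marked off by 1/4, 1, 4 separately and sum
piece [0, 1/4): integrate sqrt(t) against the kernel
∫ over [1/4, 1) of log(sqrt(t))/sqrt(t)·t^(s-1) joins the sum
∫ over [1, 4) of 3·t^(s-1) joins the sum
[4, 9) adds the kernel integral of 2

(16**s*(2*s + 1)*(4*s**2 - 4*s + 1) - 2**(2*s + 1)*s*(2*s + 1) + 2*36**s*(2*s + 1)*(4*s**2 - 4*s + 1) - 3*4**s*(2*s + 1)*(4*s**2 - 4*s + 1) + 8*s**2*(2*s + 1)*log(2) - 4*s*(2*s + 1)*log(2) + 4*s*(2*s + 1) + s*(4*s**2 - 4*s + 1))/(4**s*s*(2*s + 1)*(4*s**2 - 4*s + 1))
  Re(s) > -1/2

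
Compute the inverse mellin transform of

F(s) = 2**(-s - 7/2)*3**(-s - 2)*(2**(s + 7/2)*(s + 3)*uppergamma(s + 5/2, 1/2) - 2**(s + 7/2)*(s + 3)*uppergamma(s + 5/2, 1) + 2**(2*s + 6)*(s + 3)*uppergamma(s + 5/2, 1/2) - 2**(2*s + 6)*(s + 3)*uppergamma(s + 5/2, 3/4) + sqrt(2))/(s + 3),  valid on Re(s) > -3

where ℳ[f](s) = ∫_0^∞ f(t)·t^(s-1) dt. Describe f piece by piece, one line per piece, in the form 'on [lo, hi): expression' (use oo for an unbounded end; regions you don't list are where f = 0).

peel off the shared t-power: 3*t on [0, 1/6); sqrt(3)*sqrt(t)*exp(-3*t) on [1/6, 1/3); sqrt(3)*sqrt(t)*exp(-3*t/2) on [1/3, 1/2)
peel off the common scale on t: t on [0, 1/2); sqrt(t)*exp(-t) on [1/2, 1); sqrt(t)*exp(-t/2) on [1, 3/2)
strip the shared t-power: sqrt(t) on [0, 1/2); exp(-t) on [1/2, 1); exp(-t/2) on [1, 3/2)
split f at 1/6, 1/3: ℳ[f](s) collects 3 kernel integrals
the [0, 1/6) slice contributes ∫ 3*t**3·t^(s-1) dt
segment [1/6, 1/3) carries sqrt(3)*t**(5/2)*exp(-3*t); integrate it
over [1/3, 1/2), the kernel integral of sqrt(3)*t**(5/2)*exp(-3*t/2) enters the sum

on [0, 1/6): 3*t**3
on [1/6, 1/3): sqrt(3)*t**(5/2)*exp(-3*t)
on [1/3, 1/2): sqrt(3)*t**(5/2)*exp(-3*t/2)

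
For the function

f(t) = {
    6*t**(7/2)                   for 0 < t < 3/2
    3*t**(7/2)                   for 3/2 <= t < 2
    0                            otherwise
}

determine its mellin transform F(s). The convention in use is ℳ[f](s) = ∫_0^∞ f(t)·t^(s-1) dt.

slice at 3/2, transform all 2 pieces, and sum them
∫ over [0, 3/2) of 6*t**(7/2)·t^(s-1) joins the sum
∫ over [3/2, 2) of 3*t**(7/2)·t^(s-1) joins the sum

6*(2**(s + 7/2) + (3/2)**(s + 7/2))/(2*s + 7)
  Re(s) > -7/2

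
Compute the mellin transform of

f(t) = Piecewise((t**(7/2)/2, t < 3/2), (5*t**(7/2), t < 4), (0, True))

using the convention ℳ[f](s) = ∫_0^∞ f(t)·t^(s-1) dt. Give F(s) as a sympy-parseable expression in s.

(-9*(3/2)**(s + 7/2) + 10*4**(s + 7/2))/(2*s + 7)
  Re(s) > -7/2

f breaks at 3/2 into 2 integrals to sum
the [0, 3/2) slice contributes ∫ t**(7/2)/2·t^(s-1) dt
the [3/2, 4) slice contributes ∫ 5*t**(7/2)·t^(s-1) dt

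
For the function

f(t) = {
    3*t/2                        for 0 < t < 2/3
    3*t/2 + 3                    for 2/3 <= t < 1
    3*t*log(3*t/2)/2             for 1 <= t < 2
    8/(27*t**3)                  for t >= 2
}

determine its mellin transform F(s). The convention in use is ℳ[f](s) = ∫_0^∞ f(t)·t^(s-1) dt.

(-162*2**s*s*(s - 3)*(s**2 + 2*s + 1) - 162*2**s*(s - 3)*(s**2 + 2*s + 1) - 81*3**s*s**2*(s - 3)*(s + 1)*log(3) + 81*3**s*s**2*(s - 3)*(s + 1)*log(2) - 81*3**s*s*(s - 3)*(s + 1)*log(3) + 81*3**s*s*(s - 3)*(s + 1)*log(2) + 81*3**s*s*(s - 3)*(s + 1) + 243*3**s*s*(s - 3)*(s**2 + 2*s + 1) + 162*3**s*(s - 3)*(s**2 + 2*s + 1) + 162*6**s*s**2*(s - 3)*(s + 1)*log(3) - 162*6**s*s*(s - 3)*(s + 1) + 162*6**s*s*(s - 3)*(s + 1)*log(3) - 2*6**s*s*(s + 1)*(s**2 + 2*s + 1))/(54*3**s*s*(s - 3)*(s + 1)*(s**2 + 2*s + 1))
  -1 < Re(s) < 3

strip the common scale on t: t on [0, 1); t + 3 on [1, 3/2); t*log(t) on [3/2, 3); …
slice at 2/3, 1, 2, transform all 4 pieces, and sum them
between 0 and 2/3 the integrand is 3*t/2·t^(s-1)
the [2/3, 1) slice contributes ∫ (3*t/2 + 3)·t^(s-1) dt
on [1, 2): add ∫ 3*t*log(3*t/2)/2·t^(s-1) dt
[2, ∞) adds the kernel integral of 8/(27*t**3)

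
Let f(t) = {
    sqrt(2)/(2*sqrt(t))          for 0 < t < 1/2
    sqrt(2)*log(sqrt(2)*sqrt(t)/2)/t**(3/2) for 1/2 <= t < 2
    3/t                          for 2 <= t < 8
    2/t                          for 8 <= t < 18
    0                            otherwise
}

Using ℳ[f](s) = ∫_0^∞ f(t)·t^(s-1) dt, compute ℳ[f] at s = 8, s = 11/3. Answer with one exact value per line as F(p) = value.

F(8) = log(2)/416 + 397986667808323/2271360
F(11/3) = -1665*2**(2/3)/338 + 1191*2**(1/3)/25688 + log(2**(3*2**(1/3)/26)) + 96 + 729*12**(1/3)

strip the shared t-power: sqrt(2)*sqrt(t)/2 on [0, 1/2); sqrt(2)*log(sqrt(2)*sqrt(t)/2)/sqrt(t) on [1/2, 2); 3 on [2, 8); …
undo the common scale on t: sqrt(t) on [0, 1/4); log(sqrt(t))/sqrt(t) on [1/4, 1); 3 on [1, 4); …
remove the power substitution first: t on [0, 1/2); log(t)/t on [1/2, 1); 3 on [1, 2); …
decompose at 1/2, 2, 8; ℳ[f](s) sums the 4 pieces' integrals
segment 0 to 1/2 holds sqrt(2)/(2*sqrt(t)); add its integral
for t in [1/2, 2): the term is ∫ sqrt(2)*log(sqrt(2)*sqrt(t)/2)/t**(3/2)·t^(s-1)
over [2, 8), the kernel integral of 3/t enters the sum
piece [8, 18): integrate 2/t against the kernel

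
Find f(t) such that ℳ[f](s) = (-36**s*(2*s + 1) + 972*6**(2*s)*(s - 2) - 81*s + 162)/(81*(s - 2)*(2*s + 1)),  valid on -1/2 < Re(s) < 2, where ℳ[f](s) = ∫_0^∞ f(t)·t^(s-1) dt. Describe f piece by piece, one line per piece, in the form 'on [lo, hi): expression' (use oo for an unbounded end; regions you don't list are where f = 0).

on [0, 1): sqrt(t)/2
on [1, 36): sqrt(t)
on [36, oo): 16/t**2

back out the power substitution: t/2 on [0, 1); t on [1, 6); 16/t**4 on [6, ∞)
strip the common scale on t: t on [0, 1/2); 2*t on [1/2, 3); t**(-4) on [3, ∞)
breakpoints 1, 36: one integral from each of the 3 segments
segment [0, 1) carries sqrt(t)/2; integrate it
∫ over [1, 36) of sqrt(t)·t^(s-1) joins the sum
on [36, ∞): add ∫ 16/t**2·t^(s-1) dt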